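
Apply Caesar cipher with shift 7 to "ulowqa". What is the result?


Caesar cipher: shift "ulowqa" by 7
  'u' (pos 20) + 7 = pos 1 = 'b'
  'l' (pos 11) + 7 = pos 18 = 's'
  'o' (pos 14) + 7 = pos 21 = 'v'
  'w' (pos 22) + 7 = pos 3 = 'd'
  'q' (pos 16) + 7 = pos 23 = 'x'
  'a' (pos 0) + 7 = pos 7 = 'h'
Result: bsvdxh

bsvdxh


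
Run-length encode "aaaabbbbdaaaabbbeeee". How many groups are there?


Input: aaaabbbbdaaaabbbeeee
Scanning for consecutive runs:
  Group 1: 'a' x 4 (positions 0-3)
  Group 2: 'b' x 4 (positions 4-7)
  Group 3: 'd' x 1 (positions 8-8)
  Group 4: 'a' x 4 (positions 9-12)
  Group 5: 'b' x 3 (positions 13-15)
  Group 6: 'e' x 4 (positions 16-19)
Total groups: 6

6


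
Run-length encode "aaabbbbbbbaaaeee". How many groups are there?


Input: aaabbbbbbbaaaeee
Scanning for consecutive runs:
  Group 1: 'a' x 3 (positions 0-2)
  Group 2: 'b' x 7 (positions 3-9)
  Group 3: 'a' x 3 (positions 10-12)
  Group 4: 'e' x 3 (positions 13-15)
Total groups: 4

4


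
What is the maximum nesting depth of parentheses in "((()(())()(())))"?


Input: "((()(())()(())))"
Tracking depth:
  Position 0 '(': depth becomes 1
  Position 1 '(': depth becomes 2
  Position 2 '(': depth becomes 3
  Position 3 ')': depth becomes 2
  Position 4 '(': depth becomes 3
  Position 5 '(': depth becomes 4
  Position 6 ')': depth becomes 3
  Position 7 ')': depth becomes 2
  Position 8 '(': depth becomes 3
  Position 9 ')': depth becomes 2
  Position 10 '(': depth becomes 3
  Position 11 '(': depth becomes 4
  Position 12 ')': depth becomes 3
  Position 13 ')': depth becomes 2
  Position 14 ')': depth becomes 1
  Position 15 ')': depth becomes 0
Maximum depth reached: 4

4


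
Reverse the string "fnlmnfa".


Input: fnlmnfa
Reading characters right to left:
  Position 6: 'a'
  Position 5: 'f'
  Position 4: 'n'
  Position 3: 'm'
  Position 2: 'l'
  Position 1: 'n'
  Position 0: 'f'
Reversed: afnmlnf

afnmlnf


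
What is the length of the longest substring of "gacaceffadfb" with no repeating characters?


Input: "gacaceffadfb"
Sliding window (track last position of each char):
  Position 0 ('g'): window [0,0] length 1 -- new best
  Position 1 ('a'): window [0,1] length 2 -- new best
  Position 2 ('c'): window [0,2] length 3 -- new best
  Position 3 ('a'): repeat (last at 1), move window start to 2
  Position 3 ('a'): window [2,3] length 2
  Position 4 ('c'): repeat (last at 2), move window start to 3
  Position 4 ('c'): window [3,4] length 2
  Position 5 ('e'): window [3,5] length 3
  Position 6 ('f'): window [3,6] length 4 -- new best
  Position 7 ('f'): repeat (last at 6), move window start to 7
  Position 7 ('f'): window [7,7] length 1
  Position 8 ('a'): window [7,8] length 2
  Position 9 ('d'): window [7,9] length 3
  Position 10 ('f'): repeat (last at 7), move window start to 8
  Position 10 ('f'): window [8,10] length 3
  Position 11 ('b'): window [8,11] length 4
Longest substring with no repeats: "acef" with length 4

4


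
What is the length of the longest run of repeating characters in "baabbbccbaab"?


Input: "baabbbccbaab"
Scanning for longest run:
  Position 1 ('a'): new char, reset run to 1
  Position 2 ('a'): continues run of 'a', length=2
  Position 3 ('b'): new char, reset run to 1
  Position 4 ('b'): continues run of 'b', length=2
  Position 5 ('b'): continues run of 'b', length=3
  Position 6 ('c'): new char, reset run to 1
  Position 7 ('c'): continues run of 'c', length=2
  Position 8 ('b'): new char, reset run to 1
  Position 9 ('a'): new char, reset run to 1
  Position 10 ('a'): continues run of 'a', length=2
  Position 11 ('b'): new char, reset run to 1
Longest run: 'b' with length 3

3


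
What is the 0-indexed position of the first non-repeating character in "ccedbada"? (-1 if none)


Input: ccedbada
Character frequencies:
  'a': 2
  'b': 1
  'c': 2
  'd': 2
  'e': 1
Scanning left to right for freq == 1:
  Position 0 ('c'): freq=2, skip
  Position 1 ('c'): freq=2, skip
  Position 2 ('e'): unique! => answer = 2

2


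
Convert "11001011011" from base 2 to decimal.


Input: "11001011011" in base 2
Positional expansion:
  Digit '1' (value 1) x 2^10 = 1024
  Digit '1' (value 1) x 2^9 = 512
  Digit '0' (value 0) x 2^8 = 0
  Digit '0' (value 0) x 2^7 = 0
  Digit '1' (value 1) x 2^6 = 64
  Digit '0' (value 0) x 2^5 = 0
  Digit '1' (value 1) x 2^4 = 16
  Digit '1' (value 1) x 2^3 = 8
  Digit '0' (value 0) x 2^2 = 0
  Digit '1' (value 1) x 2^1 = 2
  Digit '1' (value 1) x 2^0 = 1
Sum = 1627

1627


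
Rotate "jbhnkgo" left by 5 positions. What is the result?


Input: "jbhnkgo", rotate left by 5
First 5 characters: "jbhnk"
Remaining characters: "go"
Concatenate remaining + first: "go" + "jbhnk" = "gojbhnk"

gojbhnk


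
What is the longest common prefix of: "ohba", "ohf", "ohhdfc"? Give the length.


Words: ohba, ohf, ohhdfc
  Position 0: all 'o' => match
  Position 1: all 'h' => match
  Position 2: ('b', 'f', 'h') => mismatch, stop
LCP = "oh" (length 2)

2


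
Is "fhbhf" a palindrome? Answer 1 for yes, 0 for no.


Input: fhbhf
Reversed: fhbhf
  Compare pos 0 ('f') with pos 4 ('f'): match
  Compare pos 1 ('h') with pos 3 ('h'): match
Result: palindrome

1


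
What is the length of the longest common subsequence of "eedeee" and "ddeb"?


LCS of "eedeee" and "ddeb"
DP table:
           d    d    e    b
      0    0    0    0    0
  e   0    0    0    1    1
  e   0    0    0    1    1
  d   0    1    1    1    1
  e   0    1    1    2    2
  e   0    1    1    2    2
  e   0    1    1    2    2
LCS length = dp[6][4] = 2

2


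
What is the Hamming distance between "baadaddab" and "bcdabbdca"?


Comparing "baadaddab" and "bcdabbdca" position by position:
  Position 0: 'b' vs 'b' => same
  Position 1: 'a' vs 'c' => differ
  Position 2: 'a' vs 'd' => differ
  Position 3: 'd' vs 'a' => differ
  Position 4: 'a' vs 'b' => differ
  Position 5: 'd' vs 'b' => differ
  Position 6: 'd' vs 'd' => same
  Position 7: 'a' vs 'c' => differ
  Position 8: 'b' vs 'a' => differ
Total differences (Hamming distance): 7

7


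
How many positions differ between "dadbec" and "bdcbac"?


Comparing "dadbec" and "bdcbac" position by position:
  Position 0: 'd' vs 'b' => DIFFER
  Position 1: 'a' vs 'd' => DIFFER
  Position 2: 'd' vs 'c' => DIFFER
  Position 3: 'b' vs 'b' => same
  Position 4: 'e' vs 'a' => DIFFER
  Position 5: 'c' vs 'c' => same
Positions that differ: 4

4


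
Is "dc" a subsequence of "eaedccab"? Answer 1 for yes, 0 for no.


Check if "dc" is a subsequence of "eaedccab"
Greedy scan:
  Position 0 ('e'): no match needed
  Position 1 ('a'): no match needed
  Position 2 ('e'): no match needed
  Position 3 ('d'): matches sub[0] = 'd'
  Position 4 ('c'): matches sub[1] = 'c'
  Position 5 ('c'): no match needed
  Position 6 ('a'): no match needed
  Position 7 ('b'): no match needed
All 2 characters matched => is a subsequence

1


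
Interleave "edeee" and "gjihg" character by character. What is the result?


Interleaving "edeee" and "gjihg":
  Position 0: 'e' from first, 'g' from second => "eg"
  Position 1: 'd' from first, 'j' from second => "dj"
  Position 2: 'e' from first, 'i' from second => "ei"
  Position 3: 'e' from first, 'h' from second => "eh"
  Position 4: 'e' from first, 'g' from second => "eg"
Result: egdjeieheg

egdjeieheg


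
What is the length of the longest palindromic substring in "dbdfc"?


Input: "dbdfc"
Checking substrings for palindromes:
  [0:3] "dbd" (len 3) => palindrome
Longest palindromic substring: "dbd" with length 3

3


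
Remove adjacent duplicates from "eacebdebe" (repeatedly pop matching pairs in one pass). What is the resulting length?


Input: eacebdebe
Stack-based adjacent duplicate removal:
  Read 'e': push. Stack: e
  Read 'a': push. Stack: ea
  Read 'c': push. Stack: eac
  Read 'e': push. Stack: eace
  Read 'b': push. Stack: eaceb
  Read 'd': push. Stack: eacebd
  Read 'e': push. Stack: eacebde
  Read 'b': push. Stack: eacebdeb
  Read 'e': push. Stack: eacebdebe
Final stack: "eacebdebe" (length 9)

9


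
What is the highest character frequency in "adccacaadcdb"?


Input: adccacaadcdb
Character counts:
  'a': 4
  'b': 1
  'c': 4
  'd': 3
Maximum frequency: 4

4


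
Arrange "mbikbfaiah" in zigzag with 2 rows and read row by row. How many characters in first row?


Zigzag "mbikbfaiah" into 2 rows:
Placing characters:
  'm' => row 0
  'b' => row 1
  'i' => row 0
  'k' => row 1
  'b' => row 0
  'f' => row 1
  'a' => row 0
  'i' => row 1
  'a' => row 0
  'h' => row 1
Rows:
  Row 0: "mibaa"
  Row 1: "bkfih"
First row length: 5

5


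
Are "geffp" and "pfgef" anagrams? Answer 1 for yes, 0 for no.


Strings: "geffp", "pfgef"
Sorted first:  effgp
Sorted second: effgp
Sorted forms match => anagrams

1


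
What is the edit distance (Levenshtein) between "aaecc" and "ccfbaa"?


Computing edit distance: "aaecc" -> "ccfbaa"
DP table:
           c    c    f    b    a    a
      0    1    2    3    4    5    6
  a   1    1    2    3    4    4    5
  a   2    2    2    3    4    4    4
  e   3    3    3    3    4    5    5
  c   4    3    3    4    4    5    6
  c   5    4    3    4    5    5    6
Edit distance = dp[5][6] = 6

6


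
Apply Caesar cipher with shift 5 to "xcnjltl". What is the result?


Caesar cipher: shift "xcnjltl" by 5
  'x' (pos 23) + 5 = pos 2 = 'c'
  'c' (pos 2) + 5 = pos 7 = 'h'
  'n' (pos 13) + 5 = pos 18 = 's'
  'j' (pos 9) + 5 = pos 14 = 'o'
  'l' (pos 11) + 5 = pos 16 = 'q'
  't' (pos 19) + 5 = pos 24 = 'y'
  'l' (pos 11) + 5 = pos 16 = 'q'
Result: chsoqyq

chsoqyq


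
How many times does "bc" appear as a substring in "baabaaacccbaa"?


Searching for "bc" in "baabaaacccbaa"
Scanning each position:
  Position 0: "ba" => no
  Position 1: "aa" => no
  Position 2: "ab" => no
  Position 3: "ba" => no
  Position 4: "aa" => no
  Position 5: "aa" => no
  Position 6: "ac" => no
  Position 7: "cc" => no
  Position 8: "cc" => no
  Position 9: "cb" => no
  Position 10: "ba" => no
  Position 11: "aa" => no
Total occurrences: 0

0


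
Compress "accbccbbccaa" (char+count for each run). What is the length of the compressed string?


Input: accbccbbccaa
Runs:
  'a' x 1 => "a1"
  'c' x 2 => "c2"
  'b' x 1 => "b1"
  'c' x 2 => "c2"
  'b' x 2 => "b2"
  'c' x 2 => "c2"
  'a' x 2 => "a2"
Compressed: "a1c2b1c2b2c2a2"
Compressed length: 14

14


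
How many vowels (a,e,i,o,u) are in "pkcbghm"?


Input: pkcbghm
Checking each character:
  'p' at position 0: consonant
  'k' at position 1: consonant
  'c' at position 2: consonant
  'b' at position 3: consonant
  'g' at position 4: consonant
  'h' at position 5: consonant
  'm' at position 6: consonant
Total vowels: 0

0


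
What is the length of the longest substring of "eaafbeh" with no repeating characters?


Input: "eaafbeh"
Sliding window (track last position of each char):
  Position 0 ('e'): window [0,0] length 1 -- new best
  Position 1 ('a'): window [0,1] length 2 -- new best
  Position 2 ('a'): repeat (last at 1), move window start to 2
  Position 2 ('a'): window [2,2] length 1
  Position 3 ('f'): window [2,3] length 2
  Position 4 ('b'): window [2,4] length 3 -- new best
  Position 5 ('e'): window [2,5] length 4 -- new best
  Position 6 ('h'): window [2,6] length 5 -- new best
Longest substring with no repeats: "afbeh" with length 5

5


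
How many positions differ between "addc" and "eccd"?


Comparing "addc" and "eccd" position by position:
  Position 0: 'a' vs 'e' => DIFFER
  Position 1: 'd' vs 'c' => DIFFER
  Position 2: 'd' vs 'c' => DIFFER
  Position 3: 'c' vs 'd' => DIFFER
Positions that differ: 4

4


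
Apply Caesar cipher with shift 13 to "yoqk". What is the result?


Caesar cipher: shift "yoqk" by 13
  'y' (pos 24) + 13 = pos 11 = 'l'
  'o' (pos 14) + 13 = pos 1 = 'b'
  'q' (pos 16) + 13 = pos 3 = 'd'
  'k' (pos 10) + 13 = pos 23 = 'x'
Result: lbdx

lbdx


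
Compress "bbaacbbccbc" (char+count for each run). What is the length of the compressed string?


Input: bbaacbbccbc
Runs:
  'b' x 2 => "b2"
  'a' x 2 => "a2"
  'c' x 1 => "c1"
  'b' x 2 => "b2"
  'c' x 2 => "c2"
  'b' x 1 => "b1"
  'c' x 1 => "c1"
Compressed: "b2a2c1b2c2b1c1"
Compressed length: 14

14


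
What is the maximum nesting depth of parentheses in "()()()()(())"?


Input: "()()()()(())"
Tracking depth:
  Position 0 '(': depth becomes 1
  Position 1 ')': depth becomes 0
  Position 2 '(': depth becomes 1
  Position 3 ')': depth becomes 0
  Position 4 '(': depth becomes 1
  Position 5 ')': depth becomes 0
  Position 6 '(': depth becomes 1
  Position 7 ')': depth becomes 0
  Position 8 '(': depth becomes 1
  Position 9 '(': depth becomes 2
  Position 10 ')': depth becomes 1
  Position 11 ')': depth becomes 0
Maximum depth reached: 2

2


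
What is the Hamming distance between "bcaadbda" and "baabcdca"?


Comparing "bcaadbda" and "baabcdca" position by position:
  Position 0: 'b' vs 'b' => same
  Position 1: 'c' vs 'a' => differ
  Position 2: 'a' vs 'a' => same
  Position 3: 'a' vs 'b' => differ
  Position 4: 'd' vs 'c' => differ
  Position 5: 'b' vs 'd' => differ
  Position 6: 'd' vs 'c' => differ
  Position 7: 'a' vs 'a' => same
Total differences (Hamming distance): 5

5


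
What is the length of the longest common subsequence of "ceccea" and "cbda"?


LCS of "ceccea" and "cbda"
DP table:
           c    b    d    a
      0    0    0    0    0
  c   0    1    1    1    1
  e   0    1    1    1    1
  c   0    1    1    1    1
  c   0    1    1    1    1
  e   0    1    1    1    1
  a   0    1    1    1    2
LCS length = dp[6][4] = 2

2


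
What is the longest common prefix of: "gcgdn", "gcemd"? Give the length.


Words: gcgdn, gcemd
  Position 0: all 'g' => match
  Position 1: all 'c' => match
  Position 2: ('g', 'e') => mismatch, stop
LCP = "gc" (length 2)

2


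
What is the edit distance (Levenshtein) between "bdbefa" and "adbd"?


Computing edit distance: "bdbefa" -> "adbd"
DP table:
           a    d    b    d
      0    1    2    3    4
  b   1    1    2    2    3
  d   2    2    1    2    2
  b   3    3    2    1    2
  e   4    4    3    2    2
  f   5    5    4    3    3
  a   6    5    5    4    4
Edit distance = dp[6][4] = 4

4


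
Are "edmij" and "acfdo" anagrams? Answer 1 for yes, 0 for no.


Strings: "edmij", "acfdo"
Sorted first:  deijm
Sorted second: acdfo
Differ at position 0: 'd' vs 'a' => not anagrams

0


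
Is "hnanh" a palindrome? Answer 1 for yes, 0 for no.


Input: hnanh
Reversed: hnanh
  Compare pos 0 ('h') with pos 4 ('h'): match
  Compare pos 1 ('n') with pos 3 ('n'): match
Result: palindrome

1


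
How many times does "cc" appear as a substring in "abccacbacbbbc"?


Searching for "cc" in "abccacbacbbbc"
Scanning each position:
  Position 0: "ab" => no
  Position 1: "bc" => no
  Position 2: "cc" => MATCH
  Position 3: "ca" => no
  Position 4: "ac" => no
  Position 5: "cb" => no
  Position 6: "ba" => no
  Position 7: "ac" => no
  Position 8: "cb" => no
  Position 9: "bb" => no
  Position 10: "bb" => no
  Position 11: "bc" => no
Total occurrences: 1

1


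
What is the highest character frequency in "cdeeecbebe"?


Input: cdeeecbebe
Character counts:
  'b': 2
  'c': 2
  'd': 1
  'e': 5
Maximum frequency: 5

5


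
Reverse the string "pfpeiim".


Input: pfpeiim
Reading characters right to left:
  Position 6: 'm'
  Position 5: 'i'
  Position 4: 'i'
  Position 3: 'e'
  Position 2: 'p'
  Position 1: 'f'
  Position 0: 'p'
Reversed: miiepfp

miiepfp


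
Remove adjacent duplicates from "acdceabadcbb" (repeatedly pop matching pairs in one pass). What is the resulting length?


Input: acdceabadcbb
Stack-based adjacent duplicate removal:
  Read 'a': push. Stack: a
  Read 'c': push. Stack: ac
  Read 'd': push. Stack: acd
  Read 'c': push. Stack: acdc
  Read 'e': push. Stack: acdce
  Read 'a': push. Stack: acdcea
  Read 'b': push. Stack: acdceab
  Read 'a': push. Stack: acdceaba
  Read 'd': push. Stack: acdceabad
  Read 'c': push. Stack: acdceabadc
  Read 'b': push. Stack: acdceabadcb
  Read 'b': matches stack top 'b' => pop. Stack: acdceabadc
Final stack: "acdceabadc" (length 10)

10


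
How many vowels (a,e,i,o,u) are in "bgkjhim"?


Input: bgkjhim
Checking each character:
  'b' at position 0: consonant
  'g' at position 1: consonant
  'k' at position 2: consonant
  'j' at position 3: consonant
  'h' at position 4: consonant
  'i' at position 5: vowel (running total: 1)
  'm' at position 6: consonant
Total vowels: 1

1


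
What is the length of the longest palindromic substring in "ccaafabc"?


Input: "ccaafabc"
Checking substrings for palindromes:
  [3:6] "afa" (len 3) => palindrome
  [0:2] "cc" (len 2) => palindrome
  [2:4] "aa" (len 2) => palindrome
Longest palindromic substring: "afa" with length 3

3


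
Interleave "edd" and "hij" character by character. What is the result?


Interleaving "edd" and "hij":
  Position 0: 'e' from first, 'h' from second => "eh"
  Position 1: 'd' from first, 'i' from second => "di"
  Position 2: 'd' from first, 'j' from second => "dj"
Result: ehdidj

ehdidj


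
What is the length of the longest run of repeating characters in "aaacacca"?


Input: "aaacacca"
Scanning for longest run:
  Position 1 ('a'): continues run of 'a', length=2
  Position 2 ('a'): continues run of 'a', length=3
  Position 3 ('c'): new char, reset run to 1
  Position 4 ('a'): new char, reset run to 1
  Position 5 ('c'): new char, reset run to 1
  Position 6 ('c'): continues run of 'c', length=2
  Position 7 ('a'): new char, reset run to 1
Longest run: 'a' with length 3

3


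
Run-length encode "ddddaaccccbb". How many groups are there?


Input: ddddaaccccbb
Scanning for consecutive runs:
  Group 1: 'd' x 4 (positions 0-3)
  Group 2: 'a' x 2 (positions 4-5)
  Group 3: 'c' x 4 (positions 6-9)
  Group 4: 'b' x 2 (positions 10-11)
Total groups: 4

4


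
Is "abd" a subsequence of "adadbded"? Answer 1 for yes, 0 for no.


Check if "abd" is a subsequence of "adadbded"
Greedy scan:
  Position 0 ('a'): matches sub[0] = 'a'
  Position 1 ('d'): no match needed
  Position 2 ('a'): no match needed
  Position 3 ('d'): no match needed
  Position 4 ('b'): matches sub[1] = 'b'
  Position 5 ('d'): matches sub[2] = 'd'
  Position 6 ('e'): no match needed
  Position 7 ('d'): no match needed
All 3 characters matched => is a subsequence

1


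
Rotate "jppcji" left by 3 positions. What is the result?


Input: "jppcji", rotate left by 3
First 3 characters: "jpp"
Remaining characters: "cji"
Concatenate remaining + first: "cji" + "jpp" = "cjijpp"

cjijpp


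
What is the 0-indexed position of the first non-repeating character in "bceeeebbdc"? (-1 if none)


Input: bceeeebbdc
Character frequencies:
  'b': 3
  'c': 2
  'd': 1
  'e': 4
Scanning left to right for freq == 1:
  Position 0 ('b'): freq=3, skip
  Position 1 ('c'): freq=2, skip
  Position 2 ('e'): freq=4, skip
  Position 3 ('e'): freq=4, skip
  Position 4 ('e'): freq=4, skip
  Position 5 ('e'): freq=4, skip
  Position 6 ('b'): freq=3, skip
  Position 7 ('b'): freq=3, skip
  Position 8 ('d'): unique! => answer = 8

8


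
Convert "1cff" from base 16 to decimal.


Input: "1cff" in base 16
Positional expansion:
  Digit '1' (value 1) x 16^3 = 4096
  Digit 'c' (value 12) x 16^2 = 3072
  Digit 'f' (value 15) x 16^1 = 240
  Digit 'f' (value 15) x 16^0 = 15
Sum = 7423

7423


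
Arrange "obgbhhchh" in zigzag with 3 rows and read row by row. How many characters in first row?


Zigzag "obgbhhchh" into 3 rows:
Placing characters:
  'o' => row 0
  'b' => row 1
  'g' => row 2
  'b' => row 1
  'h' => row 0
  'h' => row 1
  'c' => row 2
  'h' => row 1
  'h' => row 0
Rows:
  Row 0: "ohh"
  Row 1: "bbhh"
  Row 2: "gc"
First row length: 3

3


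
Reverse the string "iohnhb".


Input: iohnhb
Reading characters right to left:
  Position 5: 'b'
  Position 4: 'h'
  Position 3: 'n'
  Position 2: 'h'
  Position 1: 'o'
  Position 0: 'i'
Reversed: bhnhoi

bhnhoi


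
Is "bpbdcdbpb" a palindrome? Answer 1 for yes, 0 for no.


Input: bpbdcdbpb
Reversed: bpbdcdbpb
  Compare pos 0 ('b') with pos 8 ('b'): match
  Compare pos 1 ('p') with pos 7 ('p'): match
  Compare pos 2 ('b') with pos 6 ('b'): match
  Compare pos 3 ('d') with pos 5 ('d'): match
Result: palindrome

1


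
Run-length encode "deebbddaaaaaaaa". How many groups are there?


Input: deebbddaaaaaaaa
Scanning for consecutive runs:
  Group 1: 'd' x 1 (positions 0-0)
  Group 2: 'e' x 2 (positions 1-2)
  Group 3: 'b' x 2 (positions 3-4)
  Group 4: 'd' x 2 (positions 5-6)
  Group 5: 'a' x 8 (positions 7-14)
Total groups: 5

5


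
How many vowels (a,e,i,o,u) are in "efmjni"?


Input: efmjni
Checking each character:
  'e' at position 0: vowel (running total: 1)
  'f' at position 1: consonant
  'm' at position 2: consonant
  'j' at position 3: consonant
  'n' at position 4: consonant
  'i' at position 5: vowel (running total: 2)
Total vowels: 2

2


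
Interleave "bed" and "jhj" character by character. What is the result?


Interleaving "bed" and "jhj":
  Position 0: 'b' from first, 'j' from second => "bj"
  Position 1: 'e' from first, 'h' from second => "eh"
  Position 2: 'd' from first, 'j' from second => "dj"
Result: bjehdj

bjehdj


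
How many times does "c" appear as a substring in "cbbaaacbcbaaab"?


Searching for "c" in "cbbaaacbcbaaab"
Scanning each position:
  Position 0: "c" => MATCH
  Position 1: "b" => no
  Position 2: "b" => no
  Position 3: "a" => no
  Position 4: "a" => no
  Position 5: "a" => no
  Position 6: "c" => MATCH
  Position 7: "b" => no
  Position 8: "c" => MATCH
  Position 9: "b" => no
  Position 10: "a" => no
  Position 11: "a" => no
  Position 12: "a" => no
  Position 13: "b" => no
Total occurrences: 3

3


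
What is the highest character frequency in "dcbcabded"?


Input: dcbcabded
Character counts:
  'a': 1
  'b': 2
  'c': 2
  'd': 3
  'e': 1
Maximum frequency: 3

3


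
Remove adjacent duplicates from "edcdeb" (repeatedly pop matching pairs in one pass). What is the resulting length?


Input: edcdeb
Stack-based adjacent duplicate removal:
  Read 'e': push. Stack: e
  Read 'd': push. Stack: ed
  Read 'c': push. Stack: edc
  Read 'd': push. Stack: edcd
  Read 'e': push. Stack: edcde
  Read 'b': push. Stack: edcdeb
Final stack: "edcdeb" (length 6)

6


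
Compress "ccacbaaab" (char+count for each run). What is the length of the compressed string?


Input: ccacbaaab
Runs:
  'c' x 2 => "c2"
  'a' x 1 => "a1"
  'c' x 1 => "c1"
  'b' x 1 => "b1"
  'a' x 3 => "a3"
  'b' x 1 => "b1"
Compressed: "c2a1c1b1a3b1"
Compressed length: 12

12


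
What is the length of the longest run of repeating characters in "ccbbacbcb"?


Input: "ccbbacbcb"
Scanning for longest run:
  Position 1 ('c'): continues run of 'c', length=2
  Position 2 ('b'): new char, reset run to 1
  Position 3 ('b'): continues run of 'b', length=2
  Position 4 ('a'): new char, reset run to 1
  Position 5 ('c'): new char, reset run to 1
  Position 6 ('b'): new char, reset run to 1
  Position 7 ('c'): new char, reset run to 1
  Position 8 ('b'): new char, reset run to 1
Longest run: 'c' with length 2

2


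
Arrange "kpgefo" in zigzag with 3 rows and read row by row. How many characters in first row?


Zigzag "kpgefo" into 3 rows:
Placing characters:
  'k' => row 0
  'p' => row 1
  'g' => row 2
  'e' => row 1
  'f' => row 0
  'o' => row 1
Rows:
  Row 0: "kf"
  Row 1: "peo"
  Row 2: "g"
First row length: 2

2


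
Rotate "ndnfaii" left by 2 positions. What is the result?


Input: "ndnfaii", rotate left by 2
First 2 characters: "nd"
Remaining characters: "nfaii"
Concatenate remaining + first: "nfaii" + "nd" = "nfaiind"

nfaiind


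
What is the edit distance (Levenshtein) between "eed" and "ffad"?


Computing edit distance: "eed" -> "ffad"
DP table:
           f    f    a    d
      0    1    2    3    4
  e   1    1    2    3    4
  e   2    2    2    3    4
  d   3    3    3    3    3
Edit distance = dp[3][4] = 3

3


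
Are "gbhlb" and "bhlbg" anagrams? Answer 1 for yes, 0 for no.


Strings: "gbhlb", "bhlbg"
Sorted first:  bbghl
Sorted second: bbghl
Sorted forms match => anagrams

1


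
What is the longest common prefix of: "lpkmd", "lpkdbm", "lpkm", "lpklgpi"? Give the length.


Words: lpkmd, lpkdbm, lpkm, lpklgpi
  Position 0: all 'l' => match
  Position 1: all 'p' => match
  Position 2: all 'k' => match
  Position 3: ('m', 'd', 'm', 'l') => mismatch, stop
LCP = "lpk" (length 3)

3


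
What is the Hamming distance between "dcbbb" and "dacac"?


Comparing "dcbbb" and "dacac" position by position:
  Position 0: 'd' vs 'd' => same
  Position 1: 'c' vs 'a' => differ
  Position 2: 'b' vs 'c' => differ
  Position 3: 'b' vs 'a' => differ
  Position 4: 'b' vs 'c' => differ
Total differences (Hamming distance): 4

4


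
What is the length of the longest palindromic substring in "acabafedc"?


Input: "acabafedc"
Checking substrings for palindromes:
  [0:3] "aca" (len 3) => palindrome
  [2:5] "aba" (len 3) => palindrome
Longest palindromic substring: "aca" with length 3

3


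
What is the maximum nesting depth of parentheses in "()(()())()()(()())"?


Input: "()(()())()()(()())"
Tracking depth:
  Position 0 '(': depth becomes 1
  Position 1 ')': depth becomes 0
  Position 2 '(': depth becomes 1
  Position 3 '(': depth becomes 2
  Position 4 ')': depth becomes 1
  Position 5 '(': depth becomes 2
  Position 6 ')': depth becomes 1
  Position 7 ')': depth becomes 0
  Position 8 '(': depth becomes 1
  Position 9 ')': depth becomes 0
  Position 10 '(': depth becomes 1
  Position 11 ')': depth becomes 0
  Position 12 '(': depth becomes 1
  Position 13 '(': depth becomes 2
  Position 14 ')': depth becomes 1
  Position 15 '(': depth becomes 2
  Position 16 ')': depth becomes 1
  Position 17 ')': depth becomes 0
Maximum depth reached: 2

2


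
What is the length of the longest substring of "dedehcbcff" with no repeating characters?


Input: "dedehcbcff"
Sliding window (track last position of each char):
  Position 0 ('d'): window [0,0] length 1 -- new best
  Position 1 ('e'): window [0,1] length 2 -- new best
  Position 2 ('d'): repeat (last at 0), move window start to 1
  Position 2 ('d'): window [1,2] length 2
  Position 3 ('e'): repeat (last at 1), move window start to 2
  Position 3 ('e'): window [2,3] length 2
  Position 4 ('h'): window [2,4] length 3 -- new best
  Position 5 ('c'): window [2,5] length 4 -- new best
  Position 6 ('b'): window [2,6] length 5 -- new best
  Position 7 ('c'): repeat (last at 5), move window start to 6
  Position 7 ('c'): window [6,7] length 2
  Position 8 ('f'): window [6,8] length 3
  Position 9 ('f'): repeat (last at 8), move window start to 9
  Position 9 ('f'): window [9,9] length 1
Longest substring with no repeats: "dehcb" with length 5

5


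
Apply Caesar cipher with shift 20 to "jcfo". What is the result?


Caesar cipher: shift "jcfo" by 20
  'j' (pos 9) + 20 = pos 3 = 'd'
  'c' (pos 2) + 20 = pos 22 = 'w'
  'f' (pos 5) + 20 = pos 25 = 'z'
  'o' (pos 14) + 20 = pos 8 = 'i'
Result: dwzi

dwzi


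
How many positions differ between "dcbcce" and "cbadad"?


Comparing "dcbcce" and "cbadad" position by position:
  Position 0: 'd' vs 'c' => DIFFER
  Position 1: 'c' vs 'b' => DIFFER
  Position 2: 'b' vs 'a' => DIFFER
  Position 3: 'c' vs 'd' => DIFFER
  Position 4: 'c' vs 'a' => DIFFER
  Position 5: 'e' vs 'd' => DIFFER
Positions that differ: 6

6


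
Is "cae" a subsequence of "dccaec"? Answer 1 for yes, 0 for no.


Check if "cae" is a subsequence of "dccaec"
Greedy scan:
  Position 0 ('d'): no match needed
  Position 1 ('c'): matches sub[0] = 'c'
  Position 2 ('c'): no match needed
  Position 3 ('a'): matches sub[1] = 'a'
  Position 4 ('e'): matches sub[2] = 'e'
  Position 5 ('c'): no match needed
All 3 characters matched => is a subsequence

1


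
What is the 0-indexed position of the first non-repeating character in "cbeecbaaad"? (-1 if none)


Input: cbeecbaaad
Character frequencies:
  'a': 3
  'b': 2
  'c': 2
  'd': 1
  'e': 2
Scanning left to right for freq == 1:
  Position 0 ('c'): freq=2, skip
  Position 1 ('b'): freq=2, skip
  Position 2 ('e'): freq=2, skip
  Position 3 ('e'): freq=2, skip
  Position 4 ('c'): freq=2, skip
  Position 5 ('b'): freq=2, skip
  Position 6 ('a'): freq=3, skip
  Position 7 ('a'): freq=3, skip
  Position 8 ('a'): freq=3, skip
  Position 9 ('d'): unique! => answer = 9

9


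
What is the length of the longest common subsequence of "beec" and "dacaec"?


LCS of "beec" and "dacaec"
DP table:
           d    a    c    a    e    c
      0    0    0    0    0    0    0
  b   0    0    0    0    0    0    0
  e   0    0    0    0    0    1    1
  e   0    0    0    0    0    1    1
  c   0    0    0    1    1    1    2
LCS length = dp[4][6] = 2

2


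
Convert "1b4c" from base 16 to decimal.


Input: "1b4c" in base 16
Positional expansion:
  Digit '1' (value 1) x 16^3 = 4096
  Digit 'b' (value 11) x 16^2 = 2816
  Digit '4' (value 4) x 16^1 = 64
  Digit 'c' (value 12) x 16^0 = 12
Sum = 6988

6988


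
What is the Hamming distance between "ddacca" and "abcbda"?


Comparing "ddacca" and "abcbda" position by position:
  Position 0: 'd' vs 'a' => differ
  Position 1: 'd' vs 'b' => differ
  Position 2: 'a' vs 'c' => differ
  Position 3: 'c' vs 'b' => differ
  Position 4: 'c' vs 'd' => differ
  Position 5: 'a' vs 'a' => same
Total differences (Hamming distance): 5

5


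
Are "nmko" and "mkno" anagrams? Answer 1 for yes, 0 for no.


Strings: "nmko", "mkno"
Sorted first:  kmno
Sorted second: kmno
Sorted forms match => anagrams

1


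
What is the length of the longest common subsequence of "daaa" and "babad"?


LCS of "daaa" and "babad"
DP table:
           b    a    b    a    d
      0    0    0    0    0    0
  d   0    0    0    0    0    1
  a   0    0    1    1    1    1
  a   0    0    1    1    2    2
  a   0    0    1    1    2    2
LCS length = dp[4][5] = 2

2


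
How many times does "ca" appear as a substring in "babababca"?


Searching for "ca" in "babababca"
Scanning each position:
  Position 0: "ba" => no
  Position 1: "ab" => no
  Position 2: "ba" => no
  Position 3: "ab" => no
  Position 4: "ba" => no
  Position 5: "ab" => no
  Position 6: "bc" => no
  Position 7: "ca" => MATCH
Total occurrences: 1

1


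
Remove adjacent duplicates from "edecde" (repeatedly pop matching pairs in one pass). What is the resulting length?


Input: edecde
Stack-based adjacent duplicate removal:
  Read 'e': push. Stack: e
  Read 'd': push. Stack: ed
  Read 'e': push. Stack: ede
  Read 'c': push. Stack: edec
  Read 'd': push. Stack: edecd
  Read 'e': push. Stack: edecde
Final stack: "edecde" (length 6)

6


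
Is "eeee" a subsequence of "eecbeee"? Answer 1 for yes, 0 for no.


Check if "eeee" is a subsequence of "eecbeee"
Greedy scan:
  Position 0 ('e'): matches sub[0] = 'e'
  Position 1 ('e'): matches sub[1] = 'e'
  Position 2 ('c'): no match needed
  Position 3 ('b'): no match needed
  Position 4 ('e'): matches sub[2] = 'e'
  Position 5 ('e'): matches sub[3] = 'e'
  Position 6 ('e'): no match needed
All 4 characters matched => is a subsequence

1


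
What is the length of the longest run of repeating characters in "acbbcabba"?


Input: "acbbcabba"
Scanning for longest run:
  Position 1 ('c'): new char, reset run to 1
  Position 2 ('b'): new char, reset run to 1
  Position 3 ('b'): continues run of 'b', length=2
  Position 4 ('c'): new char, reset run to 1
  Position 5 ('a'): new char, reset run to 1
  Position 6 ('b'): new char, reset run to 1
  Position 7 ('b'): continues run of 'b', length=2
  Position 8 ('a'): new char, reset run to 1
Longest run: 'b' with length 2

2


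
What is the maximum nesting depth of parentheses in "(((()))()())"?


Input: "(((()))()())"
Tracking depth:
  Position 0 '(': depth becomes 1
  Position 1 '(': depth becomes 2
  Position 2 '(': depth becomes 3
  Position 3 '(': depth becomes 4
  Position 4 ')': depth becomes 3
  Position 5 ')': depth becomes 2
  Position 6 ')': depth becomes 1
  Position 7 '(': depth becomes 2
  Position 8 ')': depth becomes 1
  Position 9 '(': depth becomes 2
  Position 10 ')': depth becomes 1
  Position 11 ')': depth becomes 0
Maximum depth reached: 4

4


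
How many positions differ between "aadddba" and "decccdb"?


Comparing "aadddba" and "decccdb" position by position:
  Position 0: 'a' vs 'd' => DIFFER
  Position 1: 'a' vs 'e' => DIFFER
  Position 2: 'd' vs 'c' => DIFFER
  Position 3: 'd' vs 'c' => DIFFER
  Position 4: 'd' vs 'c' => DIFFER
  Position 5: 'b' vs 'd' => DIFFER
  Position 6: 'a' vs 'b' => DIFFER
Positions that differ: 7

7


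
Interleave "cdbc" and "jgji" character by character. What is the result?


Interleaving "cdbc" and "jgji":
  Position 0: 'c' from first, 'j' from second => "cj"
  Position 1: 'd' from first, 'g' from second => "dg"
  Position 2: 'b' from first, 'j' from second => "bj"
  Position 3: 'c' from first, 'i' from second => "ci"
Result: cjdgbjci

cjdgbjci


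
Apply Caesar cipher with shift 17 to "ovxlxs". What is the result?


Caesar cipher: shift "ovxlxs" by 17
  'o' (pos 14) + 17 = pos 5 = 'f'
  'v' (pos 21) + 17 = pos 12 = 'm'
  'x' (pos 23) + 17 = pos 14 = 'o'
  'l' (pos 11) + 17 = pos 2 = 'c'
  'x' (pos 23) + 17 = pos 14 = 'o'
  's' (pos 18) + 17 = pos 9 = 'j'
Result: fmocoj

fmocoj


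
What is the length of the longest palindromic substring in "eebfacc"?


Input: "eebfacc"
Checking substrings for palindromes:
  [0:2] "ee" (len 2) => palindrome
  [5:7] "cc" (len 2) => palindrome
Longest palindromic substring: "ee" with length 2

2


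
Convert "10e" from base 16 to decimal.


Input: "10e" in base 16
Positional expansion:
  Digit '1' (value 1) x 16^2 = 256
  Digit '0' (value 0) x 16^1 = 0
  Digit 'e' (value 14) x 16^0 = 14
Sum = 270

270


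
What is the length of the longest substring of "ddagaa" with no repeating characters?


Input: "ddagaa"
Sliding window (track last position of each char):
  Position 0 ('d'): window [0,0] length 1 -- new best
  Position 1 ('d'): repeat (last at 0), move window start to 1
  Position 1 ('d'): window [1,1] length 1
  Position 2 ('a'): window [1,2] length 2 -- new best
  Position 3 ('g'): window [1,3] length 3 -- new best
  Position 4 ('a'): repeat (last at 2), move window start to 3
  Position 4 ('a'): window [3,4] length 2
  Position 5 ('a'): repeat (last at 4), move window start to 5
  Position 5 ('a'): window [5,5] length 1
Longest substring with no repeats: "dag" with length 3

3


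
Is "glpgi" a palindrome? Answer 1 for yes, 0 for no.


Input: glpgi
Reversed: igplg
  Compare pos 0 ('g') with pos 4 ('i'): MISMATCH
  Compare pos 1 ('l') with pos 3 ('g'): MISMATCH
Result: not a palindrome

0


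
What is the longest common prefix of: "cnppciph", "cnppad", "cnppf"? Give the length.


Words: cnppciph, cnppad, cnppf
  Position 0: all 'c' => match
  Position 1: all 'n' => match
  Position 2: all 'p' => match
  Position 3: all 'p' => match
  Position 4: ('c', 'a', 'f') => mismatch, stop
LCP = "cnpp" (length 4)

4


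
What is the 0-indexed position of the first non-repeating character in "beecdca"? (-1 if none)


Input: beecdca
Character frequencies:
  'a': 1
  'b': 1
  'c': 2
  'd': 1
  'e': 2
Scanning left to right for freq == 1:
  Position 0 ('b'): unique! => answer = 0

0


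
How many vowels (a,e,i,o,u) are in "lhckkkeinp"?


Input: lhckkkeinp
Checking each character:
  'l' at position 0: consonant
  'h' at position 1: consonant
  'c' at position 2: consonant
  'k' at position 3: consonant
  'k' at position 4: consonant
  'k' at position 5: consonant
  'e' at position 6: vowel (running total: 1)
  'i' at position 7: vowel (running total: 2)
  'n' at position 8: consonant
  'p' at position 9: consonant
Total vowels: 2

2


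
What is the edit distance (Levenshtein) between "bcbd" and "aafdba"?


Computing edit distance: "bcbd" -> "aafdba"
DP table:
           a    a    f    d    b    a
      0    1    2    3    4    5    6
  b   1    1    2    3    4    4    5
  c   2    2    2    3    4    5    5
  b   3    3    3    3    4    4    5
  d   4    4    4    4    3    4    5
Edit distance = dp[4][6] = 5

5


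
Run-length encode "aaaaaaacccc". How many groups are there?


Input: aaaaaaacccc
Scanning for consecutive runs:
  Group 1: 'a' x 7 (positions 0-6)
  Group 2: 'c' x 4 (positions 7-10)
Total groups: 2

2


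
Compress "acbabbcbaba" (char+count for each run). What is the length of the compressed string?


Input: acbabbcbaba
Runs:
  'a' x 1 => "a1"
  'c' x 1 => "c1"
  'b' x 1 => "b1"
  'a' x 1 => "a1"
  'b' x 2 => "b2"
  'c' x 1 => "c1"
  'b' x 1 => "b1"
  'a' x 1 => "a1"
  'b' x 1 => "b1"
  'a' x 1 => "a1"
Compressed: "a1c1b1a1b2c1b1a1b1a1"
Compressed length: 20

20


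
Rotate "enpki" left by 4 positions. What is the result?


Input: "enpki", rotate left by 4
First 4 characters: "enpk"
Remaining characters: "i"
Concatenate remaining + first: "i" + "enpk" = "ienpk"

ienpk


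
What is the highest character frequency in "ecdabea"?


Input: ecdabea
Character counts:
  'a': 2
  'b': 1
  'c': 1
  'd': 1
  'e': 2
Maximum frequency: 2

2


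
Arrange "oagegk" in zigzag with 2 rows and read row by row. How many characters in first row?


Zigzag "oagegk" into 2 rows:
Placing characters:
  'o' => row 0
  'a' => row 1
  'g' => row 0
  'e' => row 1
  'g' => row 0
  'k' => row 1
Rows:
  Row 0: "ogg"
  Row 1: "aek"
First row length: 3

3


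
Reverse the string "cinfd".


Input: cinfd
Reading characters right to left:
  Position 4: 'd'
  Position 3: 'f'
  Position 2: 'n'
  Position 1: 'i'
  Position 0: 'c'
Reversed: dfnic

dfnic


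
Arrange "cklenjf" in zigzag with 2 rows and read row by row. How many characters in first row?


Zigzag "cklenjf" into 2 rows:
Placing characters:
  'c' => row 0
  'k' => row 1
  'l' => row 0
  'e' => row 1
  'n' => row 0
  'j' => row 1
  'f' => row 0
Rows:
  Row 0: "clnf"
  Row 1: "kej"
First row length: 4

4


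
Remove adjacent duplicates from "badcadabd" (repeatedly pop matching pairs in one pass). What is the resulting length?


Input: badcadabd
Stack-based adjacent duplicate removal:
  Read 'b': push. Stack: b
  Read 'a': push. Stack: ba
  Read 'd': push. Stack: bad
  Read 'c': push. Stack: badc
  Read 'a': push. Stack: badca
  Read 'd': push. Stack: badcad
  Read 'a': push. Stack: badcada
  Read 'b': push. Stack: badcadab
  Read 'd': push. Stack: badcadabd
Final stack: "badcadabd" (length 9)

9


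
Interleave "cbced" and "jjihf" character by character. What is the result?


Interleaving "cbced" and "jjihf":
  Position 0: 'c' from first, 'j' from second => "cj"
  Position 1: 'b' from first, 'j' from second => "bj"
  Position 2: 'c' from first, 'i' from second => "ci"
  Position 3: 'e' from first, 'h' from second => "eh"
  Position 4: 'd' from first, 'f' from second => "df"
Result: cjbjciehdf

cjbjciehdf


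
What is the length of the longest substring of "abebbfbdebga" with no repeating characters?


Input: "abebbfbdebga"
Sliding window (track last position of each char):
  Position 0 ('a'): window [0,0] length 1 -- new best
  Position 1 ('b'): window [0,1] length 2 -- new best
  Position 2 ('e'): window [0,2] length 3 -- new best
  Position 3 ('b'): repeat (last at 1), move window start to 2
  Position 3 ('b'): window [2,3] length 2
  Position 4 ('b'): repeat (last at 3), move window start to 4
  Position 4 ('b'): window [4,4] length 1
  Position 5 ('f'): window [4,5] length 2
  Position 6 ('b'): repeat (last at 4), move window start to 5
  Position 6 ('b'): window [5,6] length 2
  Position 7 ('d'): window [5,7] length 3
  Position 8 ('e'): window [5,8] length 4 -- new best
  Position 9 ('b'): repeat (last at 6), move window start to 7
  Position 9 ('b'): window [7,9] length 3
  Position 10 ('g'): window [7,10] length 4
  Position 11 ('a'): window [7,11] length 5 -- new best
Longest substring with no repeats: "debga" with length 5

5


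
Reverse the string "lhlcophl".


Input: lhlcophl
Reading characters right to left:
  Position 7: 'l'
  Position 6: 'h'
  Position 5: 'p'
  Position 4: 'o'
  Position 3: 'c'
  Position 2: 'l'
  Position 1: 'h'
  Position 0: 'l'
Reversed: lhpoclhl

lhpoclhl
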